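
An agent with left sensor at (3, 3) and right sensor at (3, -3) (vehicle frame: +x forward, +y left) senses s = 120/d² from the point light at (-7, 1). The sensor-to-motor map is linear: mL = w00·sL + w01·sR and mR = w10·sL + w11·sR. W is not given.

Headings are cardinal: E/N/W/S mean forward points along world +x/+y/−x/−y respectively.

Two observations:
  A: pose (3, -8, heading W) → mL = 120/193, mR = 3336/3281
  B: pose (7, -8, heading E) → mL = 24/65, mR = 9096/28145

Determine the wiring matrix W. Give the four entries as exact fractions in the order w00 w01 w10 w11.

1 0 1/2 1/2

obs A: pose=(3,-8,W) → sL=120/193, sR=24/17, mL=120/193, mR=3336/3281
obs B: pose=(7,-8,E) → sL=24/65, sR=120/433, mL=24/65, mR=9096/28145
sensor matrix S = [[120/193, 24/17], [24/65, 120/433]]; det S = -32223744/92343745
solve [mL_A; mL_B] = S·[w00; w01] and [mR_A; mR_B] = S·[w10; w11]:
  w00 = 1, w01 = 0, w10 = 1/2, w11 = 1/2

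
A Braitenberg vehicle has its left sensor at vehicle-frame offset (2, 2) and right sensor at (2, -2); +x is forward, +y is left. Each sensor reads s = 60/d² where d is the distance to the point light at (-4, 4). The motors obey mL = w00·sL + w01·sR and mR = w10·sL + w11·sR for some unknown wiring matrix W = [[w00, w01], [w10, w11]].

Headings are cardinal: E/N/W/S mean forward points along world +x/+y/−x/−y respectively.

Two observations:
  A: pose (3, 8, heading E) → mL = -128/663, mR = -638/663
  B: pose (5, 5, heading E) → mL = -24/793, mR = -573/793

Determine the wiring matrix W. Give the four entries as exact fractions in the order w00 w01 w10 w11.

1 -1 -1/2 -1

obs A: pose=(3,8,E) → sL=20/39, sR=12/17, mL=-128/663, mR=-638/663
obs B: pose=(5,5,E) → sL=6/13, sR=30/61, mL=-24/793, mR=-573/793
sensor matrix S = [[20/39, 12/17], [6/13, 30/61]]; det S = -992/13481
solve [mL_A; mL_B] = S·[w00; w01] and [mR_A; mR_B] = S·[w10; w11]:
  w00 = 1, w01 = -1, w10 = -1/2, w11 = -1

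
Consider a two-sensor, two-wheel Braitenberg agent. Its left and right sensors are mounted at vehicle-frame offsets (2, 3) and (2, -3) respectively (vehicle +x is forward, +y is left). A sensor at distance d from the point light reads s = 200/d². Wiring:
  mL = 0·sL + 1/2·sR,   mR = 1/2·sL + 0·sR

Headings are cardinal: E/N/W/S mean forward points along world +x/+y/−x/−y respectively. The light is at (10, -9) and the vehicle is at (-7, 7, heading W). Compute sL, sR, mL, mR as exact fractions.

20/53 100/361 50/361 10/53

left sensor world pos  = (-9, 4); dL² = 530
right sensor world pos = (-9, 10); dR² = 722
sL = 200/530 = 20/53
sR = 200/722 = 100/361
mL = 0·sL + 1/2·sR = 50/361
mR = 1/2·sL + 0·sR = 10/53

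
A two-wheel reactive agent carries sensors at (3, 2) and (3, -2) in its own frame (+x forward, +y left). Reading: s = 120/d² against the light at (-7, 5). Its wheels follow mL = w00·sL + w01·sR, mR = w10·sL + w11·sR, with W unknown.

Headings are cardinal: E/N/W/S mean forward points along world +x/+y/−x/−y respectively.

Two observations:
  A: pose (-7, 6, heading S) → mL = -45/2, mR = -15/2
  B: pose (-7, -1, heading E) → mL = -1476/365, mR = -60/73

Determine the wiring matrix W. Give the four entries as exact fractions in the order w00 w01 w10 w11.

obs A: pose=(-7,6,S) → sL=15, sR=15, mL=-45/2, mR=-15/2
obs B: pose=(-7,-1,E) → sL=24/5, sR=120/73, mL=-1476/365, mR=-60/73
sensor matrix S = [[15, 15], [24/5, 120/73]]; det S = -3456/73
solve [mL_A; mL_B] = S·[w00; w01] and [mR_A; mR_B] = S·[w10; w11]:
  w00 = -1/2, w01 = -1, w10 = 0, w11 = -1/2

-1/2 -1 0 -1/2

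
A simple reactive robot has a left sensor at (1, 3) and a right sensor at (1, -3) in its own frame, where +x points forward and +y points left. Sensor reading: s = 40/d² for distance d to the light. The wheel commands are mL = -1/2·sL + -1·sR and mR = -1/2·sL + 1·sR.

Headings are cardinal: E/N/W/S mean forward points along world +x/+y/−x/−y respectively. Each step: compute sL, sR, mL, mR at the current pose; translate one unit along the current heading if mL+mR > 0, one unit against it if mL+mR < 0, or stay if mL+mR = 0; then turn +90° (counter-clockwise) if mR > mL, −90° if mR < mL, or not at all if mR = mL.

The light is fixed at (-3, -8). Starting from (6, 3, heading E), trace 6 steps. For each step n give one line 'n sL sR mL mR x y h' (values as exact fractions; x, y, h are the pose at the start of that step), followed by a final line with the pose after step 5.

0 5/37 10/41 -945/3034 535/3034 6 3 E
1 40/169 8/53 -2412/8957 292/8957 5 3 N
2 20/49 20/109 -2070/5341 -110/5341 5 2 W
3 8/45 40/117 -28/65 148/585 6 2 S
4 5/37 10/41 -945/3034 535/3034 6 3 E
5 40/169 8/53 -2412/8957 292/8957 5 3 N
final 5 2 W

n=0: pose=(6,3,E); sL=5/37, sR=10/41; mL=-945/3034, mR=535/3034; mL+mR=-5/37 → advance -1; mR−mL=20/41 → turn +1·90°
n=1: pose=(5,3,N); sL=40/169, sR=8/53; mL=-2412/8957, mR=292/8957; mL+mR=-40/169 → advance -1; mR−mL=16/53 → turn +1·90°
n=2: pose=(5,2,W); sL=20/49, sR=20/109; mL=-2070/5341, mR=-110/5341; mL+mR=-20/49 → advance -1; mR−mL=40/109 → turn +1·90°
n=3: pose=(6,2,S); sL=8/45, sR=40/117; mL=-28/65, mR=148/585; mL+mR=-8/45 → advance -1; mR−mL=80/117 → turn +1·90°
n=4: pose=(6,3,E); sL=5/37, sR=10/41; mL=-945/3034, mR=535/3034; mL+mR=-5/37 → advance -1; mR−mL=20/41 → turn +1·90°
n=5: pose=(5,3,N); sL=40/169, sR=8/53; mL=-2412/8957, mR=292/8957; mL+mR=-40/169 → advance -1; mR−mL=16/53 → turn +1·90°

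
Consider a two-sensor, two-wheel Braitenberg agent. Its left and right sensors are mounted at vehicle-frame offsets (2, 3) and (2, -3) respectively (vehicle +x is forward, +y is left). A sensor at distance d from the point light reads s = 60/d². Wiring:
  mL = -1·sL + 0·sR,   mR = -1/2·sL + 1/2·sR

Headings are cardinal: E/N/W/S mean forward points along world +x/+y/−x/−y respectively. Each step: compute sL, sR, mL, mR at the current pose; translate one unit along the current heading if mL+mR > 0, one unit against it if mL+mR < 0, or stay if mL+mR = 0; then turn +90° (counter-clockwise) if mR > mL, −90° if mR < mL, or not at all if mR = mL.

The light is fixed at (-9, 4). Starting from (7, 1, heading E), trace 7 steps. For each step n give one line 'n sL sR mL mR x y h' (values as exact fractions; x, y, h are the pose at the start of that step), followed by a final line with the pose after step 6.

n=0: pose=(7,1,E); sL=5/27, sR=1/6; mL=-5/27, mR=-1/108; mL+mR=-7/36 → advance -1; mR−mL=19/108 → turn +1·90°
n=1: pose=(6,1,N); sL=12/29, sR=12/65; mL=-12/29, mR=-216/1885; mL+mR=-996/1885 → advance -1; mR−mL=564/1885 → turn +1·90°
n=2: pose=(6,0,W); sL=30/109, sR=6/17; mL=-30/109, mR=72/1853; mL+mR=-438/1853 → advance -1; mR−mL=582/1853 → turn +1·90°
n=3: pose=(7,0,S); sL=60/397, sR=12/41; mL=-60/397, mR=1152/16277; mL+mR=-1308/16277 → advance -1; mR−mL=3612/16277 → turn +1·90°
n=4: pose=(7,1,E); sL=5/27, sR=1/6; mL=-5/27, mR=-1/108; mL+mR=-7/36 → advance -1; mR−mL=19/108 → turn +1·90°
n=5: pose=(6,1,N); sL=12/29, sR=12/65; mL=-12/29, mR=-216/1885; mL+mR=-996/1885 → advance -1; mR−mL=564/1885 → turn +1·90°
n=6: pose=(6,0,W); sL=30/109, sR=6/17; mL=-30/109, mR=72/1853; mL+mR=-438/1853 → advance -1; mR−mL=582/1853 → turn +1·90°

0 5/27 1/6 -5/27 -1/108 7 1 E
1 12/29 12/65 -12/29 -216/1885 6 1 N
2 30/109 6/17 -30/109 72/1853 6 0 W
3 60/397 12/41 -60/397 1152/16277 7 0 S
4 5/27 1/6 -5/27 -1/108 7 1 E
5 12/29 12/65 -12/29 -216/1885 6 1 N
6 30/109 6/17 -30/109 72/1853 6 0 W
final 7 0 S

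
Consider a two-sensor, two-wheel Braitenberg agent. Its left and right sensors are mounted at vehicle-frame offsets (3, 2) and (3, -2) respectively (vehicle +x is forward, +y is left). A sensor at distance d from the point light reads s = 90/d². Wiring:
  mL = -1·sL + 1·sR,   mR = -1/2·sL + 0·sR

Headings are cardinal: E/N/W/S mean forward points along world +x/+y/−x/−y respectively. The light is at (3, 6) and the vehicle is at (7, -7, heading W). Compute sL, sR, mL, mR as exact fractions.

left sensor world pos  = (4, -9); dL² = 226
right sensor world pos = (4, -5); dR² = 122
sL = 90/226 = 45/113
sR = 90/122 = 45/61
mL = -1·sL + 1·sR = 2340/6893
mR = -1/2·sL + 0·sR = -45/226

45/113 45/61 2340/6893 -45/226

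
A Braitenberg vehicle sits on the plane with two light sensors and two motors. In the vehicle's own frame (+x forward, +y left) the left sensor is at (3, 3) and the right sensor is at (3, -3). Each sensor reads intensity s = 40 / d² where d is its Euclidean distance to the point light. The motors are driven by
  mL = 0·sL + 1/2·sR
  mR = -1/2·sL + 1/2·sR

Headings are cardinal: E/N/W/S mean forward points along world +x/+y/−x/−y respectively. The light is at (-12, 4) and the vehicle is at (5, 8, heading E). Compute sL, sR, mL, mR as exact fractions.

left sensor world pos  = (8, 11); dL² = 449
right sensor world pos = (8, 5); dR² = 401
sL = 40/449 = 40/449
sR = 40/401 = 40/401
mL = 0·sL + 1/2·sR = 20/401
mR = -1/2·sL + 1/2·sR = 960/180049

40/449 40/401 20/401 960/180049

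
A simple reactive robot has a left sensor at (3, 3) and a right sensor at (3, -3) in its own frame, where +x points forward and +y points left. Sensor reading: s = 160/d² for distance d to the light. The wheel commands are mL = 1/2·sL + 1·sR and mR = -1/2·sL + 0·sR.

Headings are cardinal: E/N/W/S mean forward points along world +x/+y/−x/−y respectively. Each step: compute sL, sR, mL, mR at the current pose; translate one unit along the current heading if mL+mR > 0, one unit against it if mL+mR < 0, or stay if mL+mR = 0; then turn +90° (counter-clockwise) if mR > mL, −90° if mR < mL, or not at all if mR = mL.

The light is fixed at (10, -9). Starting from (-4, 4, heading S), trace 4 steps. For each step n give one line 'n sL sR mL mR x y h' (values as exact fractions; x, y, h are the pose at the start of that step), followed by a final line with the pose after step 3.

n=0: pose=(-4,4,S); sL=160/221, sR=160/389; mL=66480/85969, mR=-80/221; mL+mR=160/389 → advance +1; mR−mL=-97600/85969 → turn -1·90°
n=1: pose=(-4,3,W); sL=16/37, sR=80/257; mL=5016/9509, mR=-8/37; mL+mR=80/257 → advance +1; mR−mL=-7072/9509 → turn -1·90°
n=2: pose=(-5,3,N); sL=160/549, sR=160/369; mL=13040/22509, mR=-80/549; mL+mR=160/369 → advance +1; mR−mL=-5440/7503 → turn -1·90°
n=3: pose=(-5,4,E); sL=2/5, sR=40/61; mL=261/305, mR=-1/5; mL+mR=40/61 → advance +1; mR−mL=-322/305 → turn -1·90°

0 160/221 160/389 66480/85969 -80/221 -4 4 S
1 16/37 80/257 5016/9509 -8/37 -4 3 W
2 160/549 160/369 13040/22509 -80/549 -5 3 N
3 2/5 40/61 261/305 -1/5 -5 4 E
final -4 4 S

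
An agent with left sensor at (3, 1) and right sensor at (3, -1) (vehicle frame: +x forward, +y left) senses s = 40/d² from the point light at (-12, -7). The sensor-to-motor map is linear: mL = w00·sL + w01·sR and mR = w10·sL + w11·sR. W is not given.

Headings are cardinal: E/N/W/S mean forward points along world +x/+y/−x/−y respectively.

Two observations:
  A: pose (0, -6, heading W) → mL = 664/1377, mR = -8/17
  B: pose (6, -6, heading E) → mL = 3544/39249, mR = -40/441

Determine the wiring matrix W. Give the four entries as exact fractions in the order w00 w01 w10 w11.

obs A: pose=(0,-6,W) → sL=40/81, sR=8/17, mL=664/1377, mR=-8/17
obs B: pose=(6,-6,E) → sL=8/89, sR=40/441, mL=3544/39249, mR=-40/441
sensor matrix S = [[40/81, 8/17], [8/89, 40/441]]; det S = 134656/54045873
solve [mL_A; mL_B] = S·[w00; w01] and [mR_A; mR_B] = S·[w10; w11]:
  w00 = 1/2, w01 = 1/2, w10 = 0, w11 = -1

1/2 1/2 0 -1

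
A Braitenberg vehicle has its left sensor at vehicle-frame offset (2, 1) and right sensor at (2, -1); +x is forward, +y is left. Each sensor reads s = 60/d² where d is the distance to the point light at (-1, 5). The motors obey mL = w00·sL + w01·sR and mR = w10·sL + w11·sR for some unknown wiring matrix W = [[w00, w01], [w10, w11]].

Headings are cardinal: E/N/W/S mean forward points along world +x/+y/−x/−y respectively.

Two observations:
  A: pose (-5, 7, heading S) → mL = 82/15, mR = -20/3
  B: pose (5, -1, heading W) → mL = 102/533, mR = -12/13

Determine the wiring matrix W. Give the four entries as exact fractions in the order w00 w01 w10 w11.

obs A: pose=(-5,7,S) → sL=20/3, sR=12/5, mL=82/15, mR=-20/3
obs B: pose=(5,-1,W) → sL=12/13, sR=60/41, mL=102/533, mR=-12/13
sensor matrix S = [[20/3, 12/5], [12/13, 60/41]]; det S = 20096/2665
solve [mL_A; mL_B] = S·[w00; w01] and [mR_A; mR_B] = S·[w10; w11]:
  w00 = 1, w01 = -1/2, w10 = -1, w11 = 0

1 -1/2 -1 0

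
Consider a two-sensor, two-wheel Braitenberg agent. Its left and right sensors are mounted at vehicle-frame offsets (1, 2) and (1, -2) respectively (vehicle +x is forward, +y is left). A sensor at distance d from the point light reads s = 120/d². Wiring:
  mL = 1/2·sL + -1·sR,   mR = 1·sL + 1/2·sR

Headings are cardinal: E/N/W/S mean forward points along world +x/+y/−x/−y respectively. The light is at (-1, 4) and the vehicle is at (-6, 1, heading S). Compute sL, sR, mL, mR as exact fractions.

24/5 24/13 36/65 372/65

left sensor world pos  = (-4, 0); dL² = 25
right sensor world pos = (-8, 0); dR² = 65
sL = 120/25 = 24/5
sR = 120/65 = 24/13
mL = 1/2·sL + -1·sR = 36/65
mR = 1·sL + 1/2·sR = 372/65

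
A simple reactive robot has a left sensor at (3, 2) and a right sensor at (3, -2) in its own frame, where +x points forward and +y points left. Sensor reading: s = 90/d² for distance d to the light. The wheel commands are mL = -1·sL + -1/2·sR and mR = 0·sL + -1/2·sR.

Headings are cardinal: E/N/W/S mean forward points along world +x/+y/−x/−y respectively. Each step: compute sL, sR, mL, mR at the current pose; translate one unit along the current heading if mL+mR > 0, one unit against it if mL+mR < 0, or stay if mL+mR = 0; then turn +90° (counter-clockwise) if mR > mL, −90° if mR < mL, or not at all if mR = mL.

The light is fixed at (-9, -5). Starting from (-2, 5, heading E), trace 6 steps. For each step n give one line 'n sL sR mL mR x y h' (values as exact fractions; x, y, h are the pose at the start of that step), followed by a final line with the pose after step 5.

n=0: pose=(-2,5,E); sL=45/122, sR=45/82; mL=-6435/10004, mR=-45/164; mL+mR=-2295/2501 → advance -1; mR−mL=45/122 → turn +1·90°
n=1: pose=(-3,5,N); sL=18/37, sR=90/233; mL=-5859/8621, mR=-45/233; mL+mR=-7524/8621 → advance -1; mR−mL=18/37 → turn +1·90°
n=2: pose=(-3,4,W); sL=45/29, sR=9/13; mL=-1431/754, mR=-9/26; mL+mR=-846/377 → advance -1; mR−mL=45/29 → turn +1·90°
n=3: pose=(-2,4,S); sL=10/13, sR=90/61; mL=-1195/793, mR=-45/61; mL+mR=-1780/793 → advance -1; mR−mL=10/13 → turn +1·90°
n=4: pose=(-2,5,E); sL=45/122, sR=45/82; mL=-6435/10004, mR=-45/164; mL+mR=-2295/2501 → advance -1; mR−mL=45/122 → turn +1·90°
n=5: pose=(-3,5,N); sL=18/37, sR=90/233; mL=-5859/8621, mR=-45/233; mL+mR=-7524/8621 → advance -1; mR−mL=18/37 → turn +1·90°

0 45/122 45/82 -6435/10004 -45/164 -2 5 E
1 18/37 90/233 -5859/8621 -45/233 -3 5 N
2 45/29 9/13 -1431/754 -9/26 -3 4 W
3 10/13 90/61 -1195/793 -45/61 -2 4 S
4 45/122 45/82 -6435/10004 -45/164 -2 5 E
5 18/37 90/233 -5859/8621 -45/233 -3 5 N
final -3 4 W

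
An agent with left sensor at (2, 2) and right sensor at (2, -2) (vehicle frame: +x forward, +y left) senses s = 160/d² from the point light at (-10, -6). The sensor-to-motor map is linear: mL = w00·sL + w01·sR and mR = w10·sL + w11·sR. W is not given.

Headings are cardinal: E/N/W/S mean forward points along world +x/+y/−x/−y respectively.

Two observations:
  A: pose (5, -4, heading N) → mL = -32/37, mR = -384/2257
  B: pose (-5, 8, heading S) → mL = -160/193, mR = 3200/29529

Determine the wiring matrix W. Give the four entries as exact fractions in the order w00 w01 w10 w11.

-1 0 -1/2 1/2

obs A: pose=(5,-4,N) → sL=32/37, sR=32/61, mL=-32/37, mR=-384/2257
obs B: pose=(-5,8,S) → sL=160/193, sR=160/153, mL=-160/193, mR=3200/29529
sensor matrix S = [[32/37, 32/61], [160/193, 160/153]]; det S = 31293440/66646953
solve [mL_A; mL_B] = S·[w00; w01] and [mR_A; mR_B] = S·[w10; w11]:
  w00 = -1, w01 = 0, w10 = -1/2, w11 = 1/2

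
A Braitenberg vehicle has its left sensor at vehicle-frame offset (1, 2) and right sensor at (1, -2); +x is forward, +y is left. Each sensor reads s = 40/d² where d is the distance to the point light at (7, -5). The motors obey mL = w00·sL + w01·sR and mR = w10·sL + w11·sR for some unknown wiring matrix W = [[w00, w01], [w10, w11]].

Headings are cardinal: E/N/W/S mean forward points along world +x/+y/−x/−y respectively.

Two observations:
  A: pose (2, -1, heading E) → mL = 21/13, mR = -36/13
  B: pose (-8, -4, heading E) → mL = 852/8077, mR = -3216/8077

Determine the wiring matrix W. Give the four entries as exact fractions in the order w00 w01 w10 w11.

obs A: pose=(2,-1,E) → sL=10/13, sR=2, mL=21/13, mR=-36/13
obs B: pose=(-8,-4,E) → sL=8/41, sR=40/197, mL=852/8077, mR=-3216/8077
sensor matrix S = [[10/13, 2], [8/41, 40/197]]; det S = -24576/105001
solve [mL_A; mL_B] = S·[w00; w01] and [mR_A; mR_B] = S·[w10; w11]:
  w00 = -1/2, w01 = 1, w10 = -1, w11 = -1

-1/2 1 -1 -1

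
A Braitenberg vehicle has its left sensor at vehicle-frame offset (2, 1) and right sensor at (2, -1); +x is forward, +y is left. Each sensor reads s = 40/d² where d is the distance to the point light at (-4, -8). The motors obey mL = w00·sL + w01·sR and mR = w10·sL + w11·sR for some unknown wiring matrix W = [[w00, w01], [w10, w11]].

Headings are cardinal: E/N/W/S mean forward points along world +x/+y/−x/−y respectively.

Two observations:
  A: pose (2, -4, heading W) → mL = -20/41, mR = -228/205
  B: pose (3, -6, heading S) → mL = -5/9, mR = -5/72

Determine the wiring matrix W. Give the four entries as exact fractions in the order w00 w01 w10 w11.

0 -1/2 -1 1/2

obs A: pose=(2,-4,W) → sL=8/5, sR=40/41, mL=-20/41, mR=-228/205
obs B: pose=(3,-6,S) → sL=5/8, sR=10/9, mL=-5/9, mR=-5/72
sensor matrix S = [[8/5, 40/41], [5/8, 10/9]]; det S = 431/369
solve [mL_A; mL_B] = S·[w00; w01] and [mR_A; mR_B] = S·[w10; w11]:
  w00 = 0, w01 = -1/2, w10 = -1, w11 = 1/2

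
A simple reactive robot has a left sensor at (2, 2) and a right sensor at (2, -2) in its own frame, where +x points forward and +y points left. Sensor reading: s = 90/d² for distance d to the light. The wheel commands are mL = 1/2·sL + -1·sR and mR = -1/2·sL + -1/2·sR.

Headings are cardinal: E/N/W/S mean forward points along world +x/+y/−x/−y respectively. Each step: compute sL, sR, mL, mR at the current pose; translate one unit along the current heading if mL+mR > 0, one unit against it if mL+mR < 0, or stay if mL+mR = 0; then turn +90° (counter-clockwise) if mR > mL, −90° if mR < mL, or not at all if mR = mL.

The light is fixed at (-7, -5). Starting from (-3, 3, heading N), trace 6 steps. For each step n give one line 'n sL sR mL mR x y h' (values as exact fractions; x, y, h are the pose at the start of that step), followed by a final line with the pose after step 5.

n=0: pose=(-3,3,N); sL=45/52, sR=45/68; mL=-405/1768, mR=-675/884; mL+mR=-135/136 → advance -1; mR−mL=-945/1768 → turn -1·90°
n=1: pose=(-3,2,E); sL=10/13, sR=90/61; mL=-865/793, mR=-890/793; mL+mR=-135/61 → advance -1; mR−mL=-25/793 → turn -1·90°
n=2: pose=(-4,2,S); sL=9/5, sR=45/13; mL=-333/130, mR=-171/65; mL+mR=-135/26 → advance -1; mR−mL=-9/130 → turn -1·90°
n=3: pose=(-4,3,W); sL=90/37, sR=90/101; mL=1215/3737, mR=-6210/3737; mL+mR=-135/101 → advance -1; mR−mL=-7425/3737 → turn -1·90°
n=4: pose=(-3,3,N); sL=45/52, sR=45/68; mL=-405/1768, mR=-675/884; mL+mR=-135/136 → advance -1; mR−mL=-945/1768 → turn -1·90°
n=5: pose=(-3,2,E); sL=10/13, sR=90/61; mL=-865/793, mR=-890/793; mL+mR=-135/61 → advance -1; mR−mL=-25/793 → turn -1·90°

0 45/52 45/68 -405/1768 -675/884 -3 3 N
1 10/13 90/61 -865/793 -890/793 -3 2 E
2 9/5 45/13 -333/130 -171/65 -4 2 S
3 90/37 90/101 1215/3737 -6210/3737 -4 3 W
4 45/52 45/68 -405/1768 -675/884 -3 3 N
5 10/13 90/61 -865/793 -890/793 -3 2 E
final -4 2 S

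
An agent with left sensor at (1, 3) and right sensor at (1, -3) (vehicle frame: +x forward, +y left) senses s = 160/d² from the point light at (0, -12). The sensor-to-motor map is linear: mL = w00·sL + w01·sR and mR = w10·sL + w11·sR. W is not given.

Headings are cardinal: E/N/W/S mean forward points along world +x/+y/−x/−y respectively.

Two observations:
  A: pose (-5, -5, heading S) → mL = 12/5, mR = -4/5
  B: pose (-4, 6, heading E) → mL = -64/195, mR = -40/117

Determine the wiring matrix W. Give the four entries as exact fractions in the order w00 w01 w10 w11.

obs A: pose=(-5,-5,S) → sL=4, sR=8/5, mL=12/5, mR=-4/5
obs B: pose=(-4,6,E) → sL=16/45, sR=80/117, mL=-64/195, mR=-40/117
sensor matrix S = [[4, 8/5], [16/45, 80/117]]; det S = 704/325
solve [mL_A; mL_B] = S·[w00; w01] and [mR_A; mR_B] = S·[w10; w11]:
  w00 = 1, w01 = -1, w10 = 0, w11 = -1/2

1 -1 0 -1/2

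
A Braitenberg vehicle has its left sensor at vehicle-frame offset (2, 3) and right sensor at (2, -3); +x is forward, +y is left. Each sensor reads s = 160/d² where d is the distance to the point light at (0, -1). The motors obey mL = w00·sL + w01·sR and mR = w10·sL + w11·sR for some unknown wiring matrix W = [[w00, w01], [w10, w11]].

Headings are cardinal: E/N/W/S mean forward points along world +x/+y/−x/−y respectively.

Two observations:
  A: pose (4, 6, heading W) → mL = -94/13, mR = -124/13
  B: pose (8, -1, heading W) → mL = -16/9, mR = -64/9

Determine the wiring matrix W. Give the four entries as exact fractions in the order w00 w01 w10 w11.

obs A: pose=(4,6,W) → sL=8, sR=20/13, mL=-94/13, mR=-124/13
obs B: pose=(8,-1,W) → sL=32/9, sR=32/9, mL=-16/9, mR=-64/9
sensor matrix S = [[8, 20/13], [32/9, 32/9]]; det S = 896/39
solve [mL_A; mL_B] = S·[w00; w01] and [mR_A; mR_B] = S·[w10; w11]:
  w00 = -1, w01 = 1/2, w10 = -1, w11 = -1

-1 1/2 -1 -1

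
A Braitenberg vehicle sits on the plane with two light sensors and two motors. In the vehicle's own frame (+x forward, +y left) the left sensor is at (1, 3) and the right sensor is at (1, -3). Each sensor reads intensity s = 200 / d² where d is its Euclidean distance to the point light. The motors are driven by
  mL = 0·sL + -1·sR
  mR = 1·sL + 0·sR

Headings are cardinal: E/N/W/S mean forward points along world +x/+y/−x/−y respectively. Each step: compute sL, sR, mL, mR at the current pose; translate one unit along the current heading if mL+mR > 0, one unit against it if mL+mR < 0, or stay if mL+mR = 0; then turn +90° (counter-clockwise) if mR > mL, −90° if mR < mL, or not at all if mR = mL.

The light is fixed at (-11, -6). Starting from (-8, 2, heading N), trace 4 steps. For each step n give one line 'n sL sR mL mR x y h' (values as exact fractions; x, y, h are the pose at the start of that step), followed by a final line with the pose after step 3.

n=0: pose=(-8,2,N); sL=200/81, sR=200/117; mL=-200/117, mR=200/81; mL+mR=800/1053 → advance +1; mR−mL=4400/1053 → turn +1·90°
n=1: pose=(-8,3,W); sL=5, sR=50/37; mL=-50/37, mR=5; mL+mR=135/37 → advance +1; mR−mL=235/37 → turn +1·90°
n=2: pose=(-9,3,S); sL=200/89, sR=40/13; mL=-40/13, mR=200/89; mL+mR=-960/1157 → advance -1; mR−mL=6160/1157 → turn +1·90°
n=3: pose=(-9,4,E); sL=100/89, sR=100/29; mL=-100/29, mR=100/89; mL+mR=-6000/2581 → advance -1; mR−mL=11800/2581 → turn +1·90°

0 200/81 200/117 -200/117 200/81 -8 2 N
1 5 50/37 -50/37 5 -8 3 W
2 200/89 40/13 -40/13 200/89 -9 3 S
3 100/89 100/29 -100/29 100/89 -9 4 E
final -10 4 N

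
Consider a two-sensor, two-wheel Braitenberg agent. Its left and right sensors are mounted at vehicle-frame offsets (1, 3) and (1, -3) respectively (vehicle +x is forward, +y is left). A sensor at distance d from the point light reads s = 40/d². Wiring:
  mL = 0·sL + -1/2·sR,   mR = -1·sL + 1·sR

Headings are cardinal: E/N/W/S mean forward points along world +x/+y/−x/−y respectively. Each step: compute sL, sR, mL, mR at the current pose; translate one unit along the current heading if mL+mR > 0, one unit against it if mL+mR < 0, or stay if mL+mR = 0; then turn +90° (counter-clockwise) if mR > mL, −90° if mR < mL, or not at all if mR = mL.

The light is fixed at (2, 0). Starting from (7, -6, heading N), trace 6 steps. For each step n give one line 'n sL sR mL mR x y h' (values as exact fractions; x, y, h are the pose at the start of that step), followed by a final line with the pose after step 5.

n=0: pose=(7,-6,N); sL=40/29, sR=40/89; mL=-20/89, mR=-2400/2581; mL+mR=-2980/2581 → advance -1; mR−mL=-1820/2581 → turn -1·90°
n=1: pose=(7,-7,E); sL=10/13, sR=5/17; mL=-5/34, mR=-105/221; mL+mR=-275/442 → advance -1; mR−mL=-145/442 → turn -1·90°
n=2: pose=(6,-7,S); sL=40/113, sR=8/13; mL=-4/13, mR=384/1469; mL+mR=-68/1469 → advance -1; mR−mL=836/1469 → turn +1·90°
n=3: pose=(6,-6,E); sL=20/17, sR=20/53; mL=-10/53, mR=-720/901; mL+mR=-890/901 → advance -1; mR−mL=-550/901 → turn -1·90°
n=4: pose=(5,-6,S); sL=8/17, sR=40/49; mL=-20/49, mR=288/833; mL+mR=-52/833 → advance -1; mR−mL=628/833 → turn +1·90°
n=5: pose=(5,-5,E); sL=2, sR=1/2; mL=-1/4, mR=-3/2; mL+mR=-7/4 → advance -1; mR−mL=-5/4 → turn -1·90°

0 40/29 40/89 -20/89 -2400/2581 7 -6 N
1 10/13 5/17 -5/34 -105/221 7 -7 E
2 40/113 8/13 -4/13 384/1469 6 -7 S
3 20/17 20/53 -10/53 -720/901 6 -6 E
4 8/17 40/49 -20/49 288/833 5 -6 S
5 2 1/2 -1/4 -3/2 5 -5 E
final 4 -5 S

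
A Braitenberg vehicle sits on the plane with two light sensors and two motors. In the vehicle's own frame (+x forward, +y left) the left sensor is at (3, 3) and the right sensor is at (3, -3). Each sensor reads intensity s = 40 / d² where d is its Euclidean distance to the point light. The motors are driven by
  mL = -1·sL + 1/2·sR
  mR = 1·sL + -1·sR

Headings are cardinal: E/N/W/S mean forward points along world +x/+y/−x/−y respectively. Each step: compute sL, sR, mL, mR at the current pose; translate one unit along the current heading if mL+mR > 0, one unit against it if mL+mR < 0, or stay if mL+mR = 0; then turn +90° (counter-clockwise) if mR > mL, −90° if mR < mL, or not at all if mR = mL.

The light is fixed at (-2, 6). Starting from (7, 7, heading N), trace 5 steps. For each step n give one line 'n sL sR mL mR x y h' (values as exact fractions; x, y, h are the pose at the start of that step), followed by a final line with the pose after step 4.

n=0: pose=(7,7,N); sL=10/13, sR=1/4; mL=-67/104, mR=27/52; mL+mR=-1/8 → advance -1; mR−mL=121/104 → turn +1·90°
n=1: pose=(7,6,W); sL=8/9, sR=8/9; mL=-4/9, mR=0; mL+mR=-4/9 → advance -1; mR−mL=4/9 → turn +1·90°
n=2: pose=(8,6,S); sL=20/89, sR=20/29; mL=310/2581, mR=-1200/2581; mL+mR=-10/29 → advance -1; mR−mL=-1510/2581 → turn -1·90°
n=3: pose=(8,7,W); sL=40/53, sR=8/13; mL=-308/689, mR=96/689; mL+mR=-4/13 → advance -1; mR−mL=404/689 → turn +1·90°
n=4: pose=(9,7,S); sL=1/5, sR=10/17; mL=8/85, mR=-33/85; mL+mR=-5/17 → advance -1; mR−mL=-41/85 → turn -1·90°

0 10/13 1/4 -67/104 27/52 7 7 N
1 8/9 8/9 -4/9 0 7 6 W
2 20/89 20/29 310/2581 -1200/2581 8 6 S
3 40/53 8/13 -308/689 96/689 8 7 W
4 1/5 10/17 8/85 -33/85 9 7 S
final 9 8 W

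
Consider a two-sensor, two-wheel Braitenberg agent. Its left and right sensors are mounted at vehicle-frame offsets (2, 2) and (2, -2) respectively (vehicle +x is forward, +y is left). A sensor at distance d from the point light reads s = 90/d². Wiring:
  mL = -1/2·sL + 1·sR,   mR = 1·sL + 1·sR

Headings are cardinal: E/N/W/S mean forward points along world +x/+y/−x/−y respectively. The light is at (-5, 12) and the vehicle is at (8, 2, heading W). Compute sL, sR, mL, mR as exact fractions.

left sensor world pos  = (6, 0); dL² = 265
right sensor world pos = (6, 4); dR² = 185
sL = 90/265 = 18/53
sR = 90/185 = 18/37
mL = -1/2·sL + 1·sR = 621/1961
mR = 1·sL + 1·sR = 1620/1961

18/53 18/37 621/1961 1620/1961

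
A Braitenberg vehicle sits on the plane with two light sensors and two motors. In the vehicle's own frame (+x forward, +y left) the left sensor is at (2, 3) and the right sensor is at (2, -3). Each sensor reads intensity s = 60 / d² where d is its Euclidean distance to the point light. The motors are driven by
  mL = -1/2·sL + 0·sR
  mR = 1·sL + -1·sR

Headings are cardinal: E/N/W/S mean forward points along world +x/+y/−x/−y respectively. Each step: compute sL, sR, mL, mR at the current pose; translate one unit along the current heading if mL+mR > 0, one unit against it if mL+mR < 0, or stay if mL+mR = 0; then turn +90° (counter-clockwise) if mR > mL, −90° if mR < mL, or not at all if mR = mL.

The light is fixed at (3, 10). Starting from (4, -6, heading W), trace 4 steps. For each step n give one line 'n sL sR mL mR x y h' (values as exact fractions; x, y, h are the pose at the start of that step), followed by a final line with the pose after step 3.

0 30/181 6/17 -15/181 -576/3077 4 -6 W
1 60/197 60/221 -30/197 1440/43537 5 -6 N
2 3/20 15/49 -3/40 -153/980 5 -7 W
3 4/15 20/87 -2/15 16/435 6 -7 N
final 6 -8 W

n=0: pose=(4,-6,W); sL=30/181, sR=6/17; mL=-15/181, mR=-576/3077; mL+mR=-831/3077 → advance -1; mR−mL=-321/3077 → turn -1·90°
n=1: pose=(5,-6,N); sL=60/197, sR=60/221; mL=-30/197, mR=1440/43537; mL+mR=-5190/43537 → advance -1; mR−mL=8070/43537 → turn +1·90°
n=2: pose=(5,-7,W); sL=3/20, sR=15/49; mL=-3/40, mR=-153/980; mL+mR=-453/1960 → advance -1; mR−mL=-159/1960 → turn -1·90°
n=3: pose=(6,-7,N); sL=4/15, sR=20/87; mL=-2/15, mR=16/435; mL+mR=-14/145 → advance -1; mR−mL=74/435 → turn +1·90°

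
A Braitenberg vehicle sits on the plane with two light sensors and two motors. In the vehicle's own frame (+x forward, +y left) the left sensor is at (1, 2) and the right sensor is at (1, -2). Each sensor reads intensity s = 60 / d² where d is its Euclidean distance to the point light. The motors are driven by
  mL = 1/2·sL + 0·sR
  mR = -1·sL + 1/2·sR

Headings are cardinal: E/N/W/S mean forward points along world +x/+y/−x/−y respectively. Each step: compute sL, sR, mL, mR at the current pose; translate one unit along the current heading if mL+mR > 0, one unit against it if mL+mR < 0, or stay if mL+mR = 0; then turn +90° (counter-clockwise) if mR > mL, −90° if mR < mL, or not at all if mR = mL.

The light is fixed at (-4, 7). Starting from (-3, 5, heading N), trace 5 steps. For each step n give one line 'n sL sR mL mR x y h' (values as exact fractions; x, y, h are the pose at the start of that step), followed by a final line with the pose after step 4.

n=0: pose=(-3,5,N); sL=30, sR=6; mL=15, mR=-27; mL+mR=-12 → advance -1; mR−mL=-42 → turn -1·90°
n=1: pose=(-3,4,E); sL=12, sR=60/29; mL=6, mR=-318/29; mL+mR=-144/29 → advance -1; mR−mL=-492/29 → turn -1·90°
n=2: pose=(-4,4,S); sL=3, sR=3; mL=3/2, mR=-3/2; mL+mR=0 → advance +0; mR−mL=-3 → turn -1·90°
n=3: pose=(-4,4,W); sL=30/13, sR=30; mL=15/13, mR=165/13; mL+mR=180/13 → advance +1; mR−mL=150/13 → turn +1·90°
n=4: pose=(-5,4,S); sL=60/17, sR=12/5; mL=30/17, mR=-198/85; mL+mR=-48/85 → advance -1; mR−mL=-348/85 → turn -1·90°

0 30 6 15 -27 -3 5 N
1 12 60/29 6 -318/29 -3 4 E
2 3 3 3/2 -3/2 -4 4 S
3 30/13 30 15/13 165/13 -4 4 W
4 60/17 12/5 30/17 -198/85 -5 4 S
final -5 5 W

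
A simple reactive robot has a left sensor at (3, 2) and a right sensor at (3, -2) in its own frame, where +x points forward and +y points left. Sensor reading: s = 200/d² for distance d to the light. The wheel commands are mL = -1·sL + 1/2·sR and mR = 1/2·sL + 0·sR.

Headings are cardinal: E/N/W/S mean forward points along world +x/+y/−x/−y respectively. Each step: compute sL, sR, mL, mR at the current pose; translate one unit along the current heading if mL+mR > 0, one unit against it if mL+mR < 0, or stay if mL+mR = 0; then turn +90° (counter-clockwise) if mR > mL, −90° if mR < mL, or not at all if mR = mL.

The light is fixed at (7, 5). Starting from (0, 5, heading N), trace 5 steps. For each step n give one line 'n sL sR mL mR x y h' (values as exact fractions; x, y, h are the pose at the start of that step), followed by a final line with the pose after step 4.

n=0: pose=(0,5,N); sL=20/9, sR=100/17; mL=110/153, mR=10/9; mL+mR=280/153 → advance +1; mR−mL=20/51 → turn +1·90°
n=1: pose=(0,6,W); sL=200/101, sR=200/109; mL=-11700/11009, mR=100/101; mL+mR=-800/11009 → advance -1; mR−mL=22600/11009 → turn +1·90°
n=2: pose=(1,6,S); sL=10, sR=50/17; mL=-145/17, mR=5; mL+mR=-60/17 → advance -1; mR−mL=230/17 → turn +1·90°
n=3: pose=(1,7,E); sL=8, sR=200/9; mL=28/9, mR=4; mL+mR=64/9 → advance +1; mR−mL=8/9 → turn +1·90°
n=4: pose=(2,7,N); sL=100/37, sR=100/17; mL=150/629, mR=50/37; mL+mR=1000/629 → advance +1; mR−mL=700/629 → turn +1·90°

0 20/9 100/17 110/153 10/9 0 5 N
1 200/101 200/109 -11700/11009 100/101 0 6 W
2 10 50/17 -145/17 5 1 6 S
3 8 200/9 28/9 4 1 7 E
4 100/37 100/17 150/629 50/37 2 7 N
final 2 8 W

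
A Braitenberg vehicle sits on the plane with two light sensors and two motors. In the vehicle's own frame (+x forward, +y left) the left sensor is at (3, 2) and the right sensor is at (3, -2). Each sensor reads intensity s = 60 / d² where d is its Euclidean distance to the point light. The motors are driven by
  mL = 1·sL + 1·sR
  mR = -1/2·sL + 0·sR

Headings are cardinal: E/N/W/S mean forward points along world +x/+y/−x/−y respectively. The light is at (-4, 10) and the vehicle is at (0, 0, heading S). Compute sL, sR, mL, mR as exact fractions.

12/41 60/173 4536/7093 -6/41

left sensor world pos  = (2, -3); dL² = 205
right sensor world pos = (-2, -3); dR² = 173
sL = 60/205 = 12/41
sR = 60/173 = 60/173
mL = 1·sL + 1·sR = 4536/7093
mR = -1/2·sL + 0·sR = -6/41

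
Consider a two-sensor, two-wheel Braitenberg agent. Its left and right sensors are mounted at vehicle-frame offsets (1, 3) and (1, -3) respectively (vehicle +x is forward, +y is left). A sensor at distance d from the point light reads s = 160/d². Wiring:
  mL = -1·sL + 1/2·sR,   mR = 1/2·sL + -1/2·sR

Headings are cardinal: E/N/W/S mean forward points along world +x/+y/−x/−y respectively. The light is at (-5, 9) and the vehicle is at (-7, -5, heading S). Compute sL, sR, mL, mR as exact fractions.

left sensor world pos  = (-4, -6); dL² = 226
right sensor world pos = (-10, -6); dR² = 250
sL = 160/226 = 80/113
sR = 160/250 = 16/25
mL = -1·sL + 1/2·sR = -1096/2825
mR = 1/2·sL + -1/2·sR = 96/2825

80/113 16/25 -1096/2825 96/2825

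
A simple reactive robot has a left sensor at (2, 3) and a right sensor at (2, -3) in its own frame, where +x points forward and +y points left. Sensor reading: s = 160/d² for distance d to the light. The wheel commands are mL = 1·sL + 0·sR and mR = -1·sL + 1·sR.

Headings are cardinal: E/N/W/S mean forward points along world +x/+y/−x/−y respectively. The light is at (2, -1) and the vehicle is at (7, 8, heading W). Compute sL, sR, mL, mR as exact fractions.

left sensor world pos  = (5, 5); dL² = 45
right sensor world pos = (5, 11); dR² = 153
sL = 160/45 = 32/9
sR = 160/153 = 160/153
mL = 1·sL + 0·sR = 32/9
mR = -1·sL + 1·sR = -128/51

32/9 160/153 32/9 -128/51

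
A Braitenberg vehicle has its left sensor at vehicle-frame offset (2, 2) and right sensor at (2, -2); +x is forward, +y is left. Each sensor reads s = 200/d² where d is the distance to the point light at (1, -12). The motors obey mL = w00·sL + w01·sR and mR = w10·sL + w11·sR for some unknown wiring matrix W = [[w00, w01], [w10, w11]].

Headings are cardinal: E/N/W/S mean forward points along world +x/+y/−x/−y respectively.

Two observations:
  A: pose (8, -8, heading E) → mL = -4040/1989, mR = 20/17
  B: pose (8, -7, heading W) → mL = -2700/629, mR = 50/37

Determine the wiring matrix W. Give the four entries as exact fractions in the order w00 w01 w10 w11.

-1/2 -1/2 0 1/2

obs A: pose=(8,-8,E) → sL=200/117, sR=40/17, mL=-4040/1989, mR=20/17
obs B: pose=(8,-7,W) → sL=100/17, sR=100/37, mL=-2700/629, mR=50/37
sensor matrix S = [[200/117, 40/17], [100/17, 100/37]]; det S = -11536000/1251081
solve [mL_A; mL_B] = S·[w00; w01] and [mR_A; mR_B] = S·[w10; w11]:
  w00 = -1/2, w01 = -1/2, w10 = 0, w11 = 1/2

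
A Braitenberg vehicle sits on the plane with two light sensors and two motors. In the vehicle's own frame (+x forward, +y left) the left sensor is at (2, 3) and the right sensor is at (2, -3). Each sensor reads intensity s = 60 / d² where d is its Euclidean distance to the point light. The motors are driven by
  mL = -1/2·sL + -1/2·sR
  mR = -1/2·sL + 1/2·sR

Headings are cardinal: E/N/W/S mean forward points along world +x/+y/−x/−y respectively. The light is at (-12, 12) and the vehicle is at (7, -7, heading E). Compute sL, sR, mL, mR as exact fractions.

60/697 12/185 -9732/128945 -1368/128945

left sensor world pos  = (9, -4); dL² = 697
right sensor world pos = (9, -10); dR² = 925
sL = 60/697 = 60/697
sR = 60/925 = 12/185
mL = -1/2·sL + -1/2·sR = -9732/128945
mR = -1/2·sL + 1/2·sR = -1368/128945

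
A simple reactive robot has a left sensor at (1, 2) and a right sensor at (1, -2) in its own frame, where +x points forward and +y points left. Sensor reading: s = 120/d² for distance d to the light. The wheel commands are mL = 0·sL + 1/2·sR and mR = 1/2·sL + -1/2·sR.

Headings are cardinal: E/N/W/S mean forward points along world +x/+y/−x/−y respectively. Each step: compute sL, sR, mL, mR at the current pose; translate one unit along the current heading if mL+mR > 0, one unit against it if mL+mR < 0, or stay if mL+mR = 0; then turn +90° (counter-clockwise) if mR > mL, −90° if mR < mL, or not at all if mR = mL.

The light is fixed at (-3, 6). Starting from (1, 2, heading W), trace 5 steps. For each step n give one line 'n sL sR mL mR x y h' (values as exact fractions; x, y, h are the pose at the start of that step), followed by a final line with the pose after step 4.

n=0: pose=(1,2,W); sL=8/3, sR=120/13; mL=60/13, mR=-128/39; mL+mR=4/3 → advance +1; mR−mL=-308/39 → turn -1·90°
n=1: pose=(0,2,N); sL=12, sR=60/17; mL=30/17, mR=72/17; mL+mR=6 → advance +1; mR−mL=42/17 → turn +1·90°
n=2: pose=(0,3,W); sL=120/29, sR=24; mL=12, mR=-288/29; mL+mR=60/29 → advance +1; mR−mL=-636/29 → turn -1·90°
n=3: pose=(-1,3,N); sL=30, sR=6; mL=3, mR=12; mL+mR=15 → advance +1; mR−mL=9 → turn +1·90°
n=4: pose=(-1,4,W); sL=120/17, sR=120; mL=60, mR=-960/17; mL+mR=60/17 → advance +1; mR−mL=-1980/17 → turn -1·90°

0 8/3 120/13 60/13 -128/39 1 2 W
1 12 60/17 30/17 72/17 0 2 N
2 120/29 24 12 -288/29 0 3 W
3 30 6 3 12 -1 3 N
4 120/17 120 60 -960/17 -1 4 W
final -2 4 N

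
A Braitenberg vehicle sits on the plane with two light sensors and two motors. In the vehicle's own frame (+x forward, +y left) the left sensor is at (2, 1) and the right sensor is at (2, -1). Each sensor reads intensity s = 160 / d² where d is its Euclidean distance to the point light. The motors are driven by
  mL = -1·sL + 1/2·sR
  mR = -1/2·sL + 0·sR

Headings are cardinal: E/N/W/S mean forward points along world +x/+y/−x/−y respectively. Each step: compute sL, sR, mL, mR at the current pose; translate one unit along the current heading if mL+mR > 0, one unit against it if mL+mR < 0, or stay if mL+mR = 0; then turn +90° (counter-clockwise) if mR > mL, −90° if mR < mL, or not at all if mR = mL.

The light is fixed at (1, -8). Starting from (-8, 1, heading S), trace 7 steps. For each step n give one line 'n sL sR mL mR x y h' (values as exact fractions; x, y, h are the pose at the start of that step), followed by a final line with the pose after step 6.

n=0: pose=(-8,1,S); sL=160/113, sR=160/149; mL=-14800/16837, mR=-80/113; mL+mR=-26720/16837 → advance -1; mR−mL=2880/16837 → turn +1·90°
n=1: pose=(-8,2,E); sL=16/17, sR=16/13; mL=-72/221, mR=-8/17; mL+mR=-176/221 → advance -1; mR−mL=-32/221 → turn -1·90°
n=2: pose=(-9,2,S); sL=32/29, sR=32/37; mL=-720/1073, mR=-16/29; mL+mR=-1312/1073 → advance -1; mR−mL=128/1073 → turn +1·90°
n=3: pose=(-9,3,E); sL=10/13, sR=40/41; mL=-150/533, mR=-5/13; mL+mR=-355/533 → advance -1; mR−mL=-55/533 → turn -1·90°
n=4: pose=(-10,3,S); sL=160/181, sR=32/45; mL=-4304/8145, mR=-80/181; mL+mR=-7904/8145 → advance -1; mR−mL=704/8145 → turn +1·90°
n=5: pose=(-10,4,E); sL=16/25, sR=80/101; mL=-616/2525, mR=-8/25; mL+mR=-1424/2525 → advance -1; mR−mL=-192/2525 → turn -1·90°
n=6: pose=(-11,4,S); sL=160/221, sR=160/269; mL=-25360/59449, mR=-80/221; mL+mR=-46880/59449 → advance -1; mR−mL=3840/59449 → turn +1·90°

0 160/113 160/149 -14800/16837 -80/113 -8 1 S
1 16/17 16/13 -72/221 -8/17 -8 2 E
2 32/29 32/37 -720/1073 -16/29 -9 2 S
3 10/13 40/41 -150/533 -5/13 -9 3 E
4 160/181 32/45 -4304/8145 -80/181 -10 3 S
5 16/25 80/101 -616/2525 -8/25 -10 4 E
6 160/221 160/269 -25360/59449 -80/221 -11 4 S
final -11 5 E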